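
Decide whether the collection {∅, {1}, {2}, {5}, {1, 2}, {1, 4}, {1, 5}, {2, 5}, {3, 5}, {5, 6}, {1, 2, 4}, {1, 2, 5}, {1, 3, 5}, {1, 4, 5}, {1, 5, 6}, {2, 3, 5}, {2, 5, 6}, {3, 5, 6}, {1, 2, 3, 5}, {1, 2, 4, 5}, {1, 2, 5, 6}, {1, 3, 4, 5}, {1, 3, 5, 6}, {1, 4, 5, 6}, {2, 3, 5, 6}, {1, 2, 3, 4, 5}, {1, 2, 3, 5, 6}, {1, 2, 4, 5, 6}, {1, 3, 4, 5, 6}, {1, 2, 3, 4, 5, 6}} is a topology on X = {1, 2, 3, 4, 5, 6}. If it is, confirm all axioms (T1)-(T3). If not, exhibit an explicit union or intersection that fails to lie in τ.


τ IS a topology on X.

Axiom (T1): ∅ ∈ τ? Yes; X ∈ τ? Yes.
Axiom (T2/T3): check pairwise unions and intersections of members of τ.
All pairwise intersections and unions checked — each lies in τ. Therefore τ satisfies (T1), (T2), (T3): it IS a topology on X.


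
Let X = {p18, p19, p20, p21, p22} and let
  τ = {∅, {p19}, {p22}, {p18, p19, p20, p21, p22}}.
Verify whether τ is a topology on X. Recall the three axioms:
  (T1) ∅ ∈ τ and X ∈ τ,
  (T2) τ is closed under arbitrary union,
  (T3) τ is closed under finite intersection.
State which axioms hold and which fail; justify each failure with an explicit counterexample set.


τ is NOT a topology on X.

Axiom (T1): ∅ ∈ τ? Yes; X ∈ τ? Yes.
Axiom (T2/T3): check pairwise unions and intersections of members of τ.
Counterexample for (T2): {p19} ∪ {p22} = {p19, p22} ∉ τ. Therefore τ is NOT a topology.


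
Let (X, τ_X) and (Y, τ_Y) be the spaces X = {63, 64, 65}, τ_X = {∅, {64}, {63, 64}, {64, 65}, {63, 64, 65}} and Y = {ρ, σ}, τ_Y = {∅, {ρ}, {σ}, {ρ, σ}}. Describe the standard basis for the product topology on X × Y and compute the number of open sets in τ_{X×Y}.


Basis B = {∅ × ∅, {64} × {ρ}, {64} × {σ}, {63, 64} × {ρ}, {63, 64} × {σ}, {64} × {ρ, σ}, {64, 65} × {ρ}, {64, 65} × {σ}, {63, 64, 65} × {ρ}, {63, 64, 65} × {σ}, {63, 64} × {ρ, σ}, {64, 65} × {ρ, σ}, {63, 64, 65} × {ρ, σ}}; |τ_{X×Y}| = 25.

Enumerate products U × V with U ∈ τ_X, V ∈ τ_Y (deduplicated):
  ∅ × ∅ = {} (∅)
  {64} × {ρ} = {(64,ρ)}
  {64} × {σ} = {(64,σ)}
  {63, 64} × {ρ} = {(63,ρ), (64,ρ)}
  {63, 64} × {σ} = {(63,σ), (64,σ)}
  {64} × {ρ, σ} = {(64,ρ), (64,σ)}
  {64, 65} × {ρ} = {(64,ρ), (65,ρ)}
  {64, 65} × {σ} = {(64,σ), (65,σ)}
  {63, 64, 65} × {ρ} = {(63,ρ), (64,ρ), (65,ρ)}
  {63, 64, 65} × {σ} = {(63,σ), (64,σ), (65,σ)}
  {63, 64} × {ρ, σ} = {(63,ρ), (63,σ), (64,ρ), (64,σ)}
  {64, 65} × {ρ, σ} = {(64,ρ), (64,σ), (65,ρ), (65,σ)}
  {63, 64, 65} × {ρ, σ} = {(63,ρ), (63,σ), (64,ρ), (64,σ), (65,ρ), (65,σ)}
These 13 distinct sets form the basis B.
Close under arbitrary unions to get τ_{X×Y}; counting gives |τ_{X×Y}| = 25.


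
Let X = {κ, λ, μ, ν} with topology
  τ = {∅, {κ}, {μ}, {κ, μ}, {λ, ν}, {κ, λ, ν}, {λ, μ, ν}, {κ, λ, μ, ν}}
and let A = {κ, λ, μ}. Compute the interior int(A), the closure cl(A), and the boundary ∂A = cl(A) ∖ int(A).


int(A) = {κ, μ}, cl(A) = {κ, λ, μ, ν}, ∂A = {λ, ν}.

Closed sets in (X, τ) are complements of opens:
  closed(X, τ) = {∅, {κ}, {μ}, {κ, μ}, {λ, ν}, {κ, λ, ν}, {λ, μ, ν}, {κ, λ, μ, ν}}.
int(A) = ⋃ {U ∈ τ : U ⊆ A}. Opens contained in A: ∅, {κ}, {μ}, {κ, μ}.
Taking the union of these: int(A) = {κ, μ}.
cl(A) = ⋂ {C closed : A ⊆ C}. Closed sets containing A: {κ, λ, μ, ν}.
Intersecting these: cl(A) = {κ, λ, μ, ν}.
∂A = cl(A) ∖ int(A) = {κ, λ, μ, ν} ∖ {κ, μ} = {λ, ν}.


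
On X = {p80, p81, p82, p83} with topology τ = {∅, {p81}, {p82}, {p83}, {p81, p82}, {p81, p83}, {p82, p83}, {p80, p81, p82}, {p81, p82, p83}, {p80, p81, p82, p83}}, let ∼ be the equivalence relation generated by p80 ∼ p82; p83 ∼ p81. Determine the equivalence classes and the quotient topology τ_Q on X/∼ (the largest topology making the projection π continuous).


X/∼ = {[p80=p82], [p81=p83]}; |τ_Q| = 3.

Equivalence classes: [p80=p82], [p81=p83].
Quotient map π: X → X/∼ sends p80 ↦ [p80=p82], p81 ↦ [p81=p83], p82 ↦ [p80=p82], p83 ↦ [p81=p83].
For each subset V ⊆ X/∼, compute π^{-1}(V) ⊆ X and check whether π^{-1}(V) ∈ τ. V is open in τ_Q iff π^{-1}(V) ∈ τ.
  V = {}: π^{-1}(V) = ∅ ∈ τ ✓.
  V = {[p80=p82]}: π^{-1}(V) = {p80, p82} ∉ τ ✗.
  V = {[p81=p83]}: π^{-1}(V) = {p81, p83} ∈ τ ✓.
  V = {[p80=p82], [p81=p83]}: π^{-1}(V) = {p80, p81, p82, p83} ∈ τ ✓.
Open sets in the quotient: τ_Q = {{}, {[p81=p83]}, {[p80=p82], [p81=p83]}} (3 elements).


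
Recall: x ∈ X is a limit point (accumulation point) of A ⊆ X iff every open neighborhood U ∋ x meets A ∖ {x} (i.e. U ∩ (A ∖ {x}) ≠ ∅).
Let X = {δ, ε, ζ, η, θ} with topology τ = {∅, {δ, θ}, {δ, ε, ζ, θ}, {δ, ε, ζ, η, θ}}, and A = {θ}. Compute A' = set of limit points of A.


A' = {δ, ε, ζ, η}

For each x ∈ X, list the open sets U ∈ τ with x ∈ U, then check whether U ∩ (A ∖ {x}) ≠ ∅ for every such U.
  x = δ: opens ∋ x are {δ, θ}, {δ, ε, ζ, θ}, {δ, ε, ζ, η, θ}; each meets A ∖ {δ}, so x IS a limit point.
  x = ε: opens ∋ x are {δ, ε, ζ, θ}, {δ, ε, ζ, η, θ}; each meets A ∖ {ε}, so x IS a limit point.
  x = ζ: opens ∋ x are {δ, ε, ζ, θ}, {δ, ε, ζ, η, θ}; each meets A ∖ {ζ}, so x IS a limit point.
  x = η: opens ∋ x are {δ, ε, ζ, η, θ}; each meets A ∖ {η}, so x IS a limit point.
  x = θ: open {δ, θ} ∋ x has {δ, θ} ∩ (A ∖ {θ}) = ∅, so x is NOT a limit point.
Collecting: A' = {δ, ε, ζ, η}.


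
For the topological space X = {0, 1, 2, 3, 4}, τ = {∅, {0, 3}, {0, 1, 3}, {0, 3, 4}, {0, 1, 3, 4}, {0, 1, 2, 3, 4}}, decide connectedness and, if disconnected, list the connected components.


(X, τ) is connected.

Find clopen sets (U ∈ τ with X ∖ U ∈ τ):
  U = ∅, X ∖ U = {0, 1, 2, 3, 4} — both open, so U is clopen.
  U = {0, 1, 2, 3, 4}, X ∖ U = ∅ — both open, so U is clopen.
Only trivial clopens (∅ and X) exist, so (X, τ) is connected.
Compute connected components by grouping points that agree on all clopens:
  component: {0, 1, 2, 3, 4}


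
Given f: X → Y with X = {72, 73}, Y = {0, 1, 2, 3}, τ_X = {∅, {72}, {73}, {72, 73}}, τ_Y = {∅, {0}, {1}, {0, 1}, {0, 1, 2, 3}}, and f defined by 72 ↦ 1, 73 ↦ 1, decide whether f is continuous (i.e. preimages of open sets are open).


f IS continuous.

Compute f^{-1}(U) for each U ∈ τ_Y:
  U = ∅: f^{-1}(U) = ∅ ∈ τ_X ✓.
  U = {0}: f^{-1}(U) = ∅ ∈ τ_X ✓.
  U = {1}: f^{-1}(U) = {72, 73} ∈ τ_X ✓.
  U = {0, 1}: f^{-1}(U) = {72, 73} ∈ τ_X ✓.
  U = {0, 1, 2, 3}: f^{-1}(U) = {72, 73} ∈ τ_X ✓.
Every preimage lies in τ_X, so f IS continuous.


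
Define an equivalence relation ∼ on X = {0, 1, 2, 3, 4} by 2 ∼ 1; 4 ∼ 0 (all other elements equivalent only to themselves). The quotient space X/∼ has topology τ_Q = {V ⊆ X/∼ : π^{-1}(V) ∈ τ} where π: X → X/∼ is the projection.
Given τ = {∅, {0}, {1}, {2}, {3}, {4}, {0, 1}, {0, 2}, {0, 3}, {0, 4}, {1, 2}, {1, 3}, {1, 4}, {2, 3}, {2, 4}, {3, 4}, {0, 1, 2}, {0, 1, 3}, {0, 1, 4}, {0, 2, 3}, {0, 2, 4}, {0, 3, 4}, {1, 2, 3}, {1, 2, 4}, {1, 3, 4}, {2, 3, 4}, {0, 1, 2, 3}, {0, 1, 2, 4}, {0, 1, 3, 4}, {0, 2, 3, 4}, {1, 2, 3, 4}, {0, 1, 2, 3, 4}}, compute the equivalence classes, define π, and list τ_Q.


X/∼ = {[0=4], [1=2], [3]}; |τ_Q| = 8.

Equivalence classes: [0=4], [1=2], [3].
Quotient map π: X → X/∼ sends 0 ↦ [0=4], 1 ↦ [1=2], 2 ↦ [1=2], 3 ↦ [3], 4 ↦ [0=4].
For each subset V ⊆ X/∼, compute π^{-1}(V) ⊆ X and check whether π^{-1}(V) ∈ τ. V is open in τ_Q iff π^{-1}(V) ∈ τ.
  V = {}: π^{-1}(V) = ∅ ∈ τ ✓.
  V = {[0=4]}: π^{-1}(V) = {0, 4} ∈ τ ✓.
  V = {[1=2]}: π^{-1}(V) = {1, 2} ∈ τ ✓.
  V = {[0=4], [1=2]}: π^{-1}(V) = {0, 1, 2, 4} ∈ τ ✓.
  V = {[3]}: π^{-1}(V) = {3} ∈ τ ✓.
  V = {[0=4], [3]}: π^{-1}(V) = {0, 3, 4} ∈ τ ✓.
  V = {[1=2], [3]}: π^{-1}(V) = {1, 2, 3} ∈ τ ✓.
  V = {[0=4], [1=2], [3]}: π^{-1}(V) = {0, 1, 2, 3, 4} ∈ τ ✓.
Open sets in the quotient: τ_Q = {{}, {[0=4]}, {[1=2]}, {[0=4], [1=2]}, {[3]}, {[0=4], [3]}, {[1=2], [3]}, {[0=4], [1=2], [3]}} (8 elements).


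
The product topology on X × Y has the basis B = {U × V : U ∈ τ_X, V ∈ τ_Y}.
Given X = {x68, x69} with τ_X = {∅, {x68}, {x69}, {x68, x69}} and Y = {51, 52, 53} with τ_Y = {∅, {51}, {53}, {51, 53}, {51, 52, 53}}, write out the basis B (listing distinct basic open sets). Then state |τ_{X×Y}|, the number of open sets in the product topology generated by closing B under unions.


Basis B = {∅ × ∅, {x68} × {51}, {x68} × {53}, {x69} × {51}, {x69} × {53}, {x68} × {51, 53}, {x68, x69} × {51}, {x68, x69} × {53}, {x69} × {51, 53}, {x68} × {51, 52, 53}, {x69} × {51, 52, 53}, {x68, x69} × {51, 53}, {x68, x69} × {51, 52, 53}}; |τ_{X×Y}| = 25.

Enumerate products U × V with U ∈ τ_X, V ∈ τ_Y (deduplicated):
  ∅ × ∅ = {} (∅)
  {x68} × {51} = {(x68,51)}
  {x68} × {53} = {(x68,53)}
  {x69} × {51} = {(x69,51)}
  {x69} × {53} = {(x69,53)}
  {x68} × {51, 53} = {(x68,51), (x68,53)}
  {x68, x69} × {51} = {(x68,51), (x69,51)}
  {x68, x69} × {53} = {(x68,53), (x69,53)}
  {x69} × {51, 53} = {(x69,51), (x69,53)}
  {x68} × {51, 52, 53} = {(x68,51), (x68,52), (x68,53)}
  {x69} × {51, 52, 53} = {(x69,51), (x69,52), (x69,53)}
  {x68, x69} × {51, 53} = {(x68,51), (x68,53), (x69,51), (x69,53)}
  {x68, x69} × {51, 52, 53} = {(x68,51), (x68,52), (x68,53), (x69,51), (x69,52), (x69,53)}
These 13 distinct sets form the basis B.
Close under arbitrary unions to get τ_{X×Y}; counting gives |τ_{X×Y}| = 25.


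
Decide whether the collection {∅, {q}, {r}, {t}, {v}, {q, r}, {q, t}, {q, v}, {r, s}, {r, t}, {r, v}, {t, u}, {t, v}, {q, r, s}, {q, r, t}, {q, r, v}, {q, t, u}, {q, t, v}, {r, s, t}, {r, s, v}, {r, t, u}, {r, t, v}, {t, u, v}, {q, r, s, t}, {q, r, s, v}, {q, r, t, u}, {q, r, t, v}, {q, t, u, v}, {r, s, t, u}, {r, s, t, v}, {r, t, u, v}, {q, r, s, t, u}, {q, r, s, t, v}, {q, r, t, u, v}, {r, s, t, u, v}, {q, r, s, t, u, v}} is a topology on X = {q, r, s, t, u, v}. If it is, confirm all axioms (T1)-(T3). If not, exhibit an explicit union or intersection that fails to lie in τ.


τ IS a topology on X.

Axiom (T1): ∅ ∈ τ? Yes; X ∈ τ? Yes.
Axiom (T2/T3): check pairwise unions and intersections of members of τ.
All pairwise intersections and unions checked — each lies in τ. Therefore τ satisfies (T1), (T2), (T3): it IS a topology on X.


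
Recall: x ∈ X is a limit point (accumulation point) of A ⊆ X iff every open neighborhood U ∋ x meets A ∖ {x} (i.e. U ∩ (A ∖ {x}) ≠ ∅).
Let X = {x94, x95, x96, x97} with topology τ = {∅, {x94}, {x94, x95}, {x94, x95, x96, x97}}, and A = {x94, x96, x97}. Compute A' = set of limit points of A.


A' = {x95, x96, x97}

For each x ∈ X, list the open sets U ∈ τ with x ∈ U, then check whether U ∩ (A ∖ {x}) ≠ ∅ for every such U.
  x = x94: open {x94} ∋ x has {x94} ∩ (A ∖ {x94}) = ∅, so x is NOT a limit point.
  x = x95: opens ∋ x are {x94, x95}, {x94, x95, x96, x97}; each meets A ∖ {x95}, so x IS a limit point.
  x = x96: opens ∋ x are {x94, x95, x96, x97}; each meets A ∖ {x96}, so x IS a limit point.
  x = x97: opens ∋ x are {x94, x95, x96, x97}; each meets A ∖ {x97}, so x IS a limit point.
Collecting: A' = {x95, x96, x97}.


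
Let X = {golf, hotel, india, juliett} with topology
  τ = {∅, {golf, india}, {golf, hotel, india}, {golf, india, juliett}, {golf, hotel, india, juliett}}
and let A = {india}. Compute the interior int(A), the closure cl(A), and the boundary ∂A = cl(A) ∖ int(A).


int(A) = ∅, cl(A) = {golf, hotel, india, juliett}, ∂A = {golf, hotel, india, juliett}.

Closed sets in (X, τ) are complements of opens:
  closed(X, τ) = {∅, {hotel}, {juliett}, {hotel, juliett}, {golf, hotel, india, juliett}}.
int(A) = ⋃ {U ∈ τ : U ⊆ A}. Opens contained in A: ∅.
Taking the union of these: int(A) = ∅.
cl(A) = ⋂ {C closed : A ⊆ C}. Closed sets containing A: {golf, hotel, india, juliett}.
Intersecting these: cl(A) = {golf, hotel, india, juliett}.
∂A = cl(A) ∖ int(A) = {golf, hotel, india, juliett} ∖ ∅ = {golf, hotel, india, juliett}.


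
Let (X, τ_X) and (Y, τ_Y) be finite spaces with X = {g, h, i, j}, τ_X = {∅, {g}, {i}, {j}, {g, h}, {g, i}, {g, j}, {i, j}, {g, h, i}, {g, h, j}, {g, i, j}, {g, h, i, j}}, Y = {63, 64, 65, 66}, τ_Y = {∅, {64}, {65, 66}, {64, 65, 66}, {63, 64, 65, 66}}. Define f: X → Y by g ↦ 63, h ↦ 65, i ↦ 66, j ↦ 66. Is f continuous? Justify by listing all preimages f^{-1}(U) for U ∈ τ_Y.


f is NOT continuous.

Compute f^{-1}(U) for each U ∈ τ_Y:
  U = ∅: f^{-1}(U) = ∅ ∈ τ_X ✓.
  U = {64}: f^{-1}(U) = ∅ ∈ τ_X ✓.
  U = {65, 66}: f^{-1}(U) = {h, i, j} ∉ τ_X ✗.
  U = {64, 65, 66}: f^{-1}(U) = {h, i, j} ∉ τ_X ✗.
  U = {63, 64, 65, 66}: f^{-1}(U) = {g, h, i, j} ∈ τ_X ✓.
Found U = {65, 66} with f^{-1}(U) = {h, i, j} not in τ_X. Therefore f is NOT continuous.


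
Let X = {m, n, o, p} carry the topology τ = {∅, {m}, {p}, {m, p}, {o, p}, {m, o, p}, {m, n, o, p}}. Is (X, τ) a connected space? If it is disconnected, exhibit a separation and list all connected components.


(X, τ) is connected.

Find clopen sets (U ∈ τ with X ∖ U ∈ τ):
  U = ∅, X ∖ U = {m, n, o, p} — both open, so U is clopen.
  U = {m, n, o, p}, X ∖ U = ∅ — both open, so U is clopen.
Only trivial clopens (∅ and X) exist, so (X, τ) is connected.
Compute connected components by grouping points that agree on all clopens:
  component: {m, n, o, p}


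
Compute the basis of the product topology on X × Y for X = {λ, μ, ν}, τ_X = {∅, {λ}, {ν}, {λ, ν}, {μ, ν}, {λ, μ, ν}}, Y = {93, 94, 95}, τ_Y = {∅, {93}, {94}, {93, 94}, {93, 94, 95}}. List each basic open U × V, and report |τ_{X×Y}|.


Basis B = {∅ × ∅, {λ} × {93}, {λ} × {94}, {ν} × {93}, {ν} × {94}, {λ} × {93, 94}, {λ, ν} × {93}, {λ, ν} × {94}, {μ, ν} × {93}, {μ, ν} × {94}, {ν} × {93, 94}, {λ} × {93, 94, 95}, {λ, μ, ν} × {93}, {λ, μ, ν} × {94}, {ν} × {93, 94, 95}, {λ, ν} × {93, 94}, {μ, ν} × {93, 94}, {λ, ν} × {93, 94, 95}, {λ, μ, ν} × {93, 94}, {μ, ν} × {93, 94, 95}, {λ, μ, ν} × {93, 94, 95}}; |τ_{X×Y}| = 70.

Enumerate products U × V with U ∈ τ_X, V ∈ τ_Y (deduplicated):
  ∅ × ∅ = {} (∅)
  {λ} × {93} = {(λ,93)}
  {λ} × {94} = {(λ,94)}
  {ν} × {93} = {(ν,93)}
  {ν} × {94} = {(ν,94)}
  {λ} × {93, 94} = {(λ,93), (λ,94)}
  {λ, ν} × {93} = {(λ,93), (ν,93)}
  {λ, ν} × {94} = {(λ,94), (ν,94)}
  {μ, ν} × {93} = {(μ,93), (ν,93)}
  {μ, ν} × {94} = {(μ,94), (ν,94)}
  {ν} × {93, 94} = {(ν,93), (ν,94)}
  {λ} × {93, 94, 95} = {(λ,93), (λ,94), (λ,95)}
  {λ, μ, ν} × {93} = {(λ,93), (μ,93), (ν,93)}
  {λ, μ, ν} × {94} = {(λ,94), (μ,94), (ν,94)}
  {ν} × {93, 94, 95} = {(ν,93), (ν,94), (ν,95)}
  {λ, ν} × {93, 94} = {(λ,93), (λ,94), (ν,93), (ν,94)}
  {μ, ν} × {93, 94} = {(μ,93), (μ,94), (ν,93), (ν,94)}
  {λ, ν} × {93, 94, 95} = {(λ,93), (λ,94), (λ,95), (ν,93), (ν,94), (ν,95)}
  {λ, μ, ν} × {93, 94} = {(λ,93), (λ,94), (μ,93), (μ,94), (ν,93), (ν,94)}
  {μ, ν} × {93, 94, 95} = {(μ,93), (μ,94), (μ,95), (ν,93), (ν,94), (ν,95)}
  {λ, μ, ν} × {93, 94, 95} = {(λ,93), (λ,94), (λ,95), (μ,93), (μ,94), (μ,95), (ν,93), (ν,94), (ν,95)}
These 21 distinct sets form the basis B.
Close under arbitrary unions to get τ_{X×Y}; counting gives |τ_{X×Y}| = 70.


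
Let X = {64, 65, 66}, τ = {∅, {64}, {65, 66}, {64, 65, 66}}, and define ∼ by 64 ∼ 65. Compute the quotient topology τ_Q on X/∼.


X/∼ = {[64=65], [66]}; |τ_Q| = 2.

Equivalence classes: [64=65], [66].
Quotient map π: X → X/∼ sends 64 ↦ [64=65], 65 ↦ [64=65], 66 ↦ [66].
For each subset V ⊆ X/∼, compute π^{-1}(V) ⊆ X and check whether π^{-1}(V) ∈ τ. V is open in τ_Q iff π^{-1}(V) ∈ τ.
  V = {}: π^{-1}(V) = ∅ ∈ τ ✓.
  V = {[64=65]}: π^{-1}(V) = {64, 65} ∉ τ ✗.
  V = {[66]}: π^{-1}(V) = {66} ∉ τ ✗.
  V = {[64=65], [66]}: π^{-1}(V) = {64, 65, 66} ∈ τ ✓.
Open sets in the quotient: τ_Q = {{}, {[64=65], [66]}} (2 elements).


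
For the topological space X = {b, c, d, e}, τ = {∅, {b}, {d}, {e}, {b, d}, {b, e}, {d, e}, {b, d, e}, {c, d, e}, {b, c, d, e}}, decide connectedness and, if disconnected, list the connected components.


(X, τ) is disconnected; components = [{b}, {c, d, e}].

Find clopen sets (U ∈ τ with X ∖ U ∈ τ):
  U = ∅, X ∖ U = {b, c, d, e} — both open, so U is clopen.
  U = {b}, X ∖ U = {c, d, e} — both open, so U is clopen.
  U = {c, d, e}, X ∖ U = {b} — both open, so U is clopen.
  U = {b, c, d, e}, X ∖ U = ∅ — both open, so U is clopen.
Nontrivial clopen(s) exist: e.g. {c, d, e}. So (X, τ) is disconnected.
Compute connected components by grouping points that agree on all clopens:
  component: {b}
  component: {c, d, e}


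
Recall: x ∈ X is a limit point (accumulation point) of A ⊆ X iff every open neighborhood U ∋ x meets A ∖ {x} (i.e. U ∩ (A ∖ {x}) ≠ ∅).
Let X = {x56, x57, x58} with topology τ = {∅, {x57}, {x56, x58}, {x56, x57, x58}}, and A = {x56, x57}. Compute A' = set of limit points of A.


A' = {x58}

For each x ∈ X, list the open sets U ∈ τ with x ∈ U, then check whether U ∩ (A ∖ {x}) ≠ ∅ for every such U.
  x = x56: open {x56, x58} ∋ x has {x56, x58} ∩ (A ∖ {x56}) = ∅, so x is NOT a limit point.
  x = x57: open {x57} ∋ x has {x57} ∩ (A ∖ {x57}) = ∅, so x is NOT a limit point.
  x = x58: opens ∋ x are {x56, x58}, {x56, x57, x58}; each meets A ∖ {x58}, so x IS a limit point.
Collecting: A' = {x58}.


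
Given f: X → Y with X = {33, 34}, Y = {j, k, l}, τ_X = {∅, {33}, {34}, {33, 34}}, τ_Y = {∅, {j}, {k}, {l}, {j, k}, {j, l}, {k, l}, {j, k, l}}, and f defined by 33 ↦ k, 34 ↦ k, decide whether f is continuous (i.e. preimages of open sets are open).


f IS continuous.

Compute f^{-1}(U) for each U ∈ τ_Y:
  U = ∅: f^{-1}(U) = ∅ ∈ τ_X ✓.
  U = {j}: f^{-1}(U) = ∅ ∈ τ_X ✓.
  U = {k}: f^{-1}(U) = {33, 34} ∈ τ_X ✓.
  U = {l}: f^{-1}(U) = ∅ ∈ τ_X ✓.
  U = {j, k}: f^{-1}(U) = {33, 34} ∈ τ_X ✓.
  U = {j, l}: f^{-1}(U) = ∅ ∈ τ_X ✓.
  U = {k, l}: f^{-1}(U) = {33, 34} ∈ τ_X ✓.
  U = {j, k, l}: f^{-1}(U) = {33, 34} ∈ τ_X ✓.
Every preimage lies in τ_X, so f IS continuous.


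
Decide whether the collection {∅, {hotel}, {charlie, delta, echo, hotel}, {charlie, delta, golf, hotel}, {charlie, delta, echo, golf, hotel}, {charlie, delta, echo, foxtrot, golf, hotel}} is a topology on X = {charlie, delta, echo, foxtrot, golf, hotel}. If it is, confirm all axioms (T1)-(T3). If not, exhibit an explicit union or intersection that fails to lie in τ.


τ is NOT a topology on X.

Axiom (T1): ∅ ∈ τ? Yes; X ∈ τ? Yes.
Axiom (T2/T3): check pairwise unions and intersections of members of τ.
Counterexample for (T3): {charlie, delta, echo, hotel} ∩ {charlie, delta, golf, hotel} = {charlie, delta, hotel} ∉ τ. Therefore τ is NOT a topology.


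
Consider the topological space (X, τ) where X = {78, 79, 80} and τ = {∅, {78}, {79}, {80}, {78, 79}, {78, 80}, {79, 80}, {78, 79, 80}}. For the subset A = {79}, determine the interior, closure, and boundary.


int(A) = {79}, cl(A) = {79}, ∂A = ∅.

Closed sets in (X, τ) are complements of opens:
  closed(X, τ) = {∅, {78}, {79}, {80}, {78, 79}, {78, 80}, {79, 80}, {78, 79, 80}}.
int(A) = ⋃ {U ∈ τ : U ⊆ A}. Opens contained in A: ∅, {79}.
Taking the union of these: int(A) = {79}.
cl(A) = ⋂ {C closed : A ⊆ C}. Closed sets containing A: {79}, {78, 79}, {79, 80}, {78, 79, 80}.
Intersecting these: cl(A) = {79}.
∂A = cl(A) ∖ int(A) = {79} ∖ {79} = ∅.


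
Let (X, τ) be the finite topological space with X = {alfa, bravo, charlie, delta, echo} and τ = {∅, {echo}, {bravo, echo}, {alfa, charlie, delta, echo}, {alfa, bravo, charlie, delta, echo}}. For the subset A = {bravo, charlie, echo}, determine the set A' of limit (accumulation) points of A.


A' = {alfa, bravo, charlie, delta}

For each x ∈ X, list the open sets U ∈ τ with x ∈ U, then check whether U ∩ (A ∖ {x}) ≠ ∅ for every such U.
  x = alfa: opens ∋ x are {alfa, charlie, delta, echo}, {alfa, bravo, charlie, delta, echo}; each meets A ∖ {alfa}, so x IS a limit point.
  x = bravo: opens ∋ x are {bravo, echo}, {alfa, bravo, charlie, delta, echo}; each meets A ∖ {bravo}, so x IS a limit point.
  x = charlie: opens ∋ x are {alfa, charlie, delta, echo}, {alfa, bravo, charlie, delta, echo}; each meets A ∖ {charlie}, so x IS a limit point.
  x = delta: opens ∋ x are {alfa, charlie, delta, echo}, {alfa, bravo, charlie, delta, echo}; each meets A ∖ {delta}, so x IS a limit point.
  x = echo: open {echo} ∋ x has {echo} ∩ (A ∖ {echo}) = ∅, so x is NOT a limit point.
Collecting: A' = {alfa, bravo, charlie, delta}.


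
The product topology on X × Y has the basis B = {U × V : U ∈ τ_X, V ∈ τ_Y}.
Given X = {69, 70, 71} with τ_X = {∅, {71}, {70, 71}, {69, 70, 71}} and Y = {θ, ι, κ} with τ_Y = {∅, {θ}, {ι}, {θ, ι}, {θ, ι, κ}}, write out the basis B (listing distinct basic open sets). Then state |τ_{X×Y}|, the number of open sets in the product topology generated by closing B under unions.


Basis B = {∅ × ∅, {71} × {θ}, {71} × {ι}, {70, 71} × {θ}, {70, 71} × {ι}, {71} × {θ, ι}, {69, 70, 71} × {θ}, {69, 70, 71} × {ι}, {71} × {θ, ι, κ}, {70, 71} × {θ, ι}, {69, 70, 71} × {θ, ι}, {70, 71} × {θ, ι, κ}, {69, 70, 71} × {θ, ι, κ}}; |τ_{X×Y}| = 30.

Enumerate products U × V with U ∈ τ_X, V ∈ τ_Y (deduplicated):
  ∅ × ∅ = {} (∅)
  {71} × {θ} = {(71,θ)}
  {71} × {ι} = {(71,ι)}
  {70, 71} × {θ} = {(70,θ), (71,θ)}
  {70, 71} × {ι} = {(70,ι), (71,ι)}
  {71} × {θ, ι} = {(71,θ), (71,ι)}
  {69, 70, 71} × {θ} = {(69,θ), (70,θ), (71,θ)}
  {69, 70, 71} × {ι} = {(69,ι), (70,ι), (71,ι)}
  {71} × {θ, ι, κ} = {(71,θ), (71,ι), (71,κ)}
  {70, 71} × {θ, ι} = {(70,θ), (70,ι), (71,θ), (71,ι)}
  {69, 70, 71} × {θ, ι} = {(69,θ), (69,ι), (70,θ), (70,ι), (71,θ), (71,ι)}
  {70, 71} × {θ, ι, κ} = {(70,θ), (70,ι), (70,κ), (71,θ), (71,ι), (71,κ)}
  {69, 70, 71} × {θ, ι, κ} = {(69,θ), (69,ι), (69,κ), (70,θ), (70,ι), (70,κ), (71,θ), (71,ι), (71,κ)}
These 13 distinct sets form the basis B.
Close under arbitrary unions to get τ_{X×Y}; counting gives |τ_{X×Y}| = 30.


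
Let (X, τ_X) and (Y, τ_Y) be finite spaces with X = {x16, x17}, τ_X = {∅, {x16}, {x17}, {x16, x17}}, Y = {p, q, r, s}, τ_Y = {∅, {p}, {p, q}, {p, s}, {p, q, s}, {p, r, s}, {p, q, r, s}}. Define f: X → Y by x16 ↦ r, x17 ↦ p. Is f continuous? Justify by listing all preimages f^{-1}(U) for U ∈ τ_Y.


f IS continuous.

Compute f^{-1}(U) for each U ∈ τ_Y:
  U = ∅: f^{-1}(U) = ∅ ∈ τ_X ✓.
  U = {p}: f^{-1}(U) = {x17} ∈ τ_X ✓.
  U = {p, q}: f^{-1}(U) = {x17} ∈ τ_X ✓.
  U = {p, s}: f^{-1}(U) = {x17} ∈ τ_X ✓.
  U = {p, q, s}: f^{-1}(U) = {x17} ∈ τ_X ✓.
  U = {p, r, s}: f^{-1}(U) = {x16, x17} ∈ τ_X ✓.
  U = {p, q, r, s}: f^{-1}(U) = {x16, x17} ∈ τ_X ✓.
Every preimage lies in τ_X, so f IS continuous.


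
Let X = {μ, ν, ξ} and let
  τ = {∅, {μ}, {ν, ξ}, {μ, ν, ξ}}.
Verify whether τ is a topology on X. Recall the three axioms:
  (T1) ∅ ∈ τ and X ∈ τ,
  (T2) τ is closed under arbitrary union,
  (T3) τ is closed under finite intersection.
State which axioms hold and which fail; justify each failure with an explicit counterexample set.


τ IS a topology on X.

Axiom (T1): ∅ ∈ τ? Yes; X ∈ τ? Yes.
Axiom (T2/T3): check pairwise unions and intersections of members of τ.
All pairwise intersections and unions checked — each lies in τ. Therefore τ satisfies (T1), (T2), (T3): it IS a topology on X.


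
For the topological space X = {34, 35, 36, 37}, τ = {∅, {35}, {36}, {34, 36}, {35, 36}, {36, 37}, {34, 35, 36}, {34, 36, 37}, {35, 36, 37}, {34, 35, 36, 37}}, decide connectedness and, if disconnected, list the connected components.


(X, τ) is disconnected; components = [{35}, {34, 36, 37}].

Find clopen sets (U ∈ τ with X ∖ U ∈ τ):
  U = ∅, X ∖ U = {34, 35, 36, 37} — both open, so U is clopen.
  U = {35}, X ∖ U = {34, 36, 37} — both open, so U is clopen.
  U = {34, 36, 37}, X ∖ U = {35} — both open, so U is clopen.
  U = {34, 35, 36, 37}, X ∖ U = ∅ — both open, so U is clopen.
Nontrivial clopen(s) exist: e.g. {34, 36, 37}. So (X, τ) is disconnected.
Compute connected components by grouping points that agree on all clopens:
  component: {35}
  component: {34, 36, 37}


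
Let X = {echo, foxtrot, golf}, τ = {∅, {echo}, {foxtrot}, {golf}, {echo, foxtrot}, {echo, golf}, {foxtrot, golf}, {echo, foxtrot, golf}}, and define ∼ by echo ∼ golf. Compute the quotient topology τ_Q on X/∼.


X/∼ = {[echo=golf], [foxtrot]}; |τ_Q| = 4.

Equivalence classes: [echo=golf], [foxtrot].
Quotient map π: X → X/∼ sends echo ↦ [echo=golf], foxtrot ↦ [foxtrot], golf ↦ [echo=golf].
For each subset V ⊆ X/∼, compute π^{-1}(V) ⊆ X and check whether π^{-1}(V) ∈ τ. V is open in τ_Q iff π^{-1}(V) ∈ τ.
  V = {}: π^{-1}(V) = ∅ ∈ τ ✓.
  V = {[echo=golf]}: π^{-1}(V) = {echo, golf} ∈ τ ✓.
  V = {[foxtrot]}: π^{-1}(V) = {foxtrot} ∈ τ ✓.
  V = {[echo=golf], [foxtrot]}: π^{-1}(V) = {echo, foxtrot, golf} ∈ τ ✓.
Open sets in the quotient: τ_Q = {{}, {[echo=golf]}, {[foxtrot]}, {[echo=golf], [foxtrot]}} (4 elements).


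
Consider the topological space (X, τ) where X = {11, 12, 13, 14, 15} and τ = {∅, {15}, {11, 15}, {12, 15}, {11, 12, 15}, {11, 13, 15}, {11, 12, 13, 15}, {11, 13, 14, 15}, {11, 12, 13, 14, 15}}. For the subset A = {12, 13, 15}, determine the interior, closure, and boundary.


int(A) = {12, 15}, cl(A) = {11, 12, 13, 14, 15}, ∂A = {11, 13, 14}.

Closed sets in (X, τ) are complements of opens:
  closed(X, τ) = {∅, {12}, {14}, {12, 14}, {13, 14}, {11, 13, 14}, {12, 13, 14}, {11, 12, 13, 14}, {11, 12, 13, 14, 15}}.
int(A) = ⋃ {U ∈ τ : U ⊆ A}. Opens contained in A: ∅, {15}, {12, 15}.
Taking the union of these: int(A) = {12, 15}.
cl(A) = ⋂ {C closed : A ⊆ C}. Closed sets containing A: {11, 12, 13, 14, 15}.
Intersecting these: cl(A) = {11, 12, 13, 14, 15}.
∂A = cl(A) ∖ int(A) = {11, 12, 13, 14, 15} ∖ {12, 15} = {11, 13, 14}.


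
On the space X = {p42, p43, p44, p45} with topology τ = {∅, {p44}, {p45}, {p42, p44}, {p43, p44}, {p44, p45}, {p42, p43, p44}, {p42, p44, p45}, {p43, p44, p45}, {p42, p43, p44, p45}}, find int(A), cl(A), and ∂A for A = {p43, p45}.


int(A) = {p45}, cl(A) = {p43, p45}, ∂A = {p43}.

Closed sets in (X, τ) are complements of opens:
  closed(X, τ) = {∅, {p42}, {p43}, {p45}, {p42, p43}, {p42, p45}, {p43, p45}, {p42, p43, p44}, {p42, p43, p45}, {p42, p43, p44, p45}}.
int(A) = ⋃ {U ∈ τ : U ⊆ A}. Opens contained in A: ∅, {p45}.
Taking the union of these: int(A) = {p45}.
cl(A) = ⋂ {C closed : A ⊆ C}. Closed sets containing A: {p43, p45}, {p42, p43, p45}, {p42, p43, p44, p45}.
Intersecting these: cl(A) = {p43, p45}.
∂A = cl(A) ∖ int(A) = {p43, p45} ∖ {p45} = {p43}.


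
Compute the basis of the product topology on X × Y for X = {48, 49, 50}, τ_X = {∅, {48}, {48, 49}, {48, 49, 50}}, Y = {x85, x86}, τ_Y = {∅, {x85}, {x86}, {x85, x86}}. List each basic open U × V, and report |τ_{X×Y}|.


Basis B = {∅ × ∅, {48} × {x85}, {48} × {x86}, {48} × {x85, x86}, {48, 49} × {x85}, {48, 49} × {x86}, {48, 49, 50} × {x85}, {48, 49, 50} × {x86}, {48, 49} × {x85, x86}, {48, 49, 50} × {x85, x86}}; |τ_{X×Y}| = 16.

Enumerate products U × V with U ∈ τ_X, V ∈ τ_Y (deduplicated):
  ∅ × ∅ = {} (∅)
  {48} × {x85} = {(48,x85)}
  {48} × {x86} = {(48,x86)}
  {48} × {x85, x86} = {(48,x85), (48,x86)}
  {48, 49} × {x85} = {(48,x85), (49,x85)}
  {48, 49} × {x86} = {(48,x86), (49,x86)}
  {48, 49, 50} × {x85} = {(48,x85), (49,x85), (50,x85)}
  {48, 49, 50} × {x86} = {(48,x86), (49,x86), (50,x86)}
  {48, 49} × {x85, x86} = {(48,x85), (48,x86), (49,x85), (49,x86)}
  {48, 49, 50} × {x85, x86} = {(48,x85), (48,x86), (49,x85), (49,x86), (50,x85), (50,x86)}
These 10 distinct sets form the basis B.
Close under arbitrary unions to get τ_{X×Y}; counting gives |τ_{X×Y}| = 16.


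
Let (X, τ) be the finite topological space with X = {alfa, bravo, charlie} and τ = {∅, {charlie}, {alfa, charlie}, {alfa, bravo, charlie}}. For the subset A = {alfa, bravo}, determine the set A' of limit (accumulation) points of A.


A' = {bravo}

For each x ∈ X, list the open sets U ∈ τ with x ∈ U, then check whether U ∩ (A ∖ {x}) ≠ ∅ for every such U.
  x = alfa: open {alfa, charlie} ∋ x has {alfa, charlie} ∩ (A ∖ {alfa}) = ∅, so x is NOT a limit point.
  x = bravo: opens ∋ x are {alfa, bravo, charlie}; each meets A ∖ {bravo}, so x IS a limit point.
  x = charlie: open {charlie} ∋ x has {charlie} ∩ (A ∖ {charlie}) = ∅, so x is NOT a limit point.
Collecting: A' = {bravo}.


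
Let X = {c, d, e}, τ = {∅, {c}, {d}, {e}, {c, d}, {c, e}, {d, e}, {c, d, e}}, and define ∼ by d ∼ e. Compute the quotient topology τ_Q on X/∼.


X/∼ = {[c], [d=e]}; |τ_Q| = 4.

Equivalence classes: [c], [d=e].
Quotient map π: X → X/∼ sends c ↦ [c], d ↦ [d=e], e ↦ [d=e].
For each subset V ⊆ X/∼, compute π^{-1}(V) ⊆ X and check whether π^{-1}(V) ∈ τ. V is open in τ_Q iff π^{-1}(V) ∈ τ.
  V = {}: π^{-1}(V) = ∅ ∈ τ ✓.
  V = {[c]}: π^{-1}(V) = {c} ∈ τ ✓.
  V = {[d=e]}: π^{-1}(V) = {d, e} ∈ τ ✓.
  V = {[c], [d=e]}: π^{-1}(V) = {c, d, e} ∈ τ ✓.
Open sets in the quotient: τ_Q = {{}, {[c]}, {[d=e]}, {[c], [d=e]}} (4 elements).


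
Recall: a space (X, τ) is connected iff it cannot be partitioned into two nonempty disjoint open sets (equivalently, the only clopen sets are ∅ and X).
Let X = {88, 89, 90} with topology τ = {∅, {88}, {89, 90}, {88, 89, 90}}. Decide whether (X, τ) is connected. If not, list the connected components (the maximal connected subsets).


(X, τ) is disconnected; components = [{88}, {89, 90}].

Find clopen sets (U ∈ τ with X ∖ U ∈ τ):
  U = ∅, X ∖ U = {88, 89, 90} — both open, so U is clopen.
  U = {88}, X ∖ U = {89, 90} — both open, so U is clopen.
  U = {89, 90}, X ∖ U = {88} — both open, so U is clopen.
  U = {88, 89, 90}, X ∖ U = ∅ — both open, so U is clopen.
Nontrivial clopen(s) exist: e.g. {89, 90}. So (X, τ) is disconnected.
Compute connected components by grouping points that agree on all clopens:
  component: {88}
  component: {89, 90}


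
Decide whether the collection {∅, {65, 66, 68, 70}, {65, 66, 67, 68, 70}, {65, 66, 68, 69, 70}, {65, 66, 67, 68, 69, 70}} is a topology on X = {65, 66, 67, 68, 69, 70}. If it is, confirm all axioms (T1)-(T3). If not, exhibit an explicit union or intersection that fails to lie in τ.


τ IS a topology on X.

Axiom (T1): ∅ ∈ τ? Yes; X ∈ τ? Yes.
Axiom (T2/T3): check pairwise unions and intersections of members of τ.
All pairwise intersections and unions checked — each lies in τ. Therefore τ satisfies (T1), (T2), (T3): it IS a topology on X.


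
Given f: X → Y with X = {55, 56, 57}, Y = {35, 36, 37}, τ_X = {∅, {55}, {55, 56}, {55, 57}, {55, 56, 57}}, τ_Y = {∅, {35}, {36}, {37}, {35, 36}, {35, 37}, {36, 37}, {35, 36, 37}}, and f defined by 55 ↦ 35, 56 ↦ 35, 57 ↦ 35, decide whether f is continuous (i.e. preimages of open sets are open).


f IS continuous.

Compute f^{-1}(U) for each U ∈ τ_Y:
  U = ∅: f^{-1}(U) = ∅ ∈ τ_X ✓.
  U = {35}: f^{-1}(U) = {55, 56, 57} ∈ τ_X ✓.
  U = {36}: f^{-1}(U) = ∅ ∈ τ_X ✓.
  U = {37}: f^{-1}(U) = ∅ ∈ τ_X ✓.
  U = {35, 36}: f^{-1}(U) = {55, 56, 57} ∈ τ_X ✓.
  U = {35, 37}: f^{-1}(U) = {55, 56, 57} ∈ τ_X ✓.
  U = {36, 37}: f^{-1}(U) = ∅ ∈ τ_X ✓.
  U = {35, 36, 37}: f^{-1}(U) = {55, 56, 57} ∈ τ_X ✓.
Every preimage lies in τ_X, so f IS continuous.


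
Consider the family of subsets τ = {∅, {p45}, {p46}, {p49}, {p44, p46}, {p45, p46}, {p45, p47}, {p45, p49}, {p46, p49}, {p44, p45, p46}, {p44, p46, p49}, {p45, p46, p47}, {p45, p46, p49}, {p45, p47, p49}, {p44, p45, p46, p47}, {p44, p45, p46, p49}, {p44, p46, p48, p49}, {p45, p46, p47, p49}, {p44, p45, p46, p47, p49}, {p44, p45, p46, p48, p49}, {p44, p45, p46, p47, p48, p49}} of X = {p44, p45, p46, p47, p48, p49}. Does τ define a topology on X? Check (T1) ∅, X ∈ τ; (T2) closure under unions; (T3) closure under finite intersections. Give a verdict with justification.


τ IS a topology on X.

Axiom (T1): ∅ ∈ τ? Yes; X ∈ τ? Yes.
Axiom (T2/T3): check pairwise unions and intersections of members of τ.
All pairwise intersections and unions checked — each lies in τ. Therefore τ satisfies (T1), (T2), (T3): it IS a topology on X.


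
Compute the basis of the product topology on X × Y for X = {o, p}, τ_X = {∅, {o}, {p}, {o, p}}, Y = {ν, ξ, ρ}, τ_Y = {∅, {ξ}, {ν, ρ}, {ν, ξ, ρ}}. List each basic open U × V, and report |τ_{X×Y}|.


Basis B = {∅ × ∅, {o} × {ξ}, {p} × {ξ}, {o} × {ν, ρ}, {o, p} × {ξ}, {p} × {ν, ρ}, {o} × {ν, ξ, ρ}, {p} × {ν, ξ, ρ}, {o, p} × {ν, ρ}, {o, p} × {ν, ξ, ρ}}; |τ_{X×Y}| = 16.

Enumerate products U × V with U ∈ τ_X, V ∈ τ_Y (deduplicated):
  ∅ × ∅ = {} (∅)
  {o} × {ξ} = {(o,ξ)}
  {p} × {ξ} = {(p,ξ)}
  {o} × {ν, ρ} = {(o,ν), (o,ρ)}
  {o, p} × {ξ} = {(o,ξ), (p,ξ)}
  {p} × {ν, ρ} = {(p,ν), (p,ρ)}
  {o} × {ν, ξ, ρ} = {(o,ν), (o,ξ), (o,ρ)}
  {p} × {ν, ξ, ρ} = {(p,ν), (p,ξ), (p,ρ)}
  {o, p} × {ν, ρ} = {(o,ν), (o,ρ), (p,ν), (p,ρ)}
  {o, p} × {ν, ξ, ρ} = {(o,ν), (o,ξ), (o,ρ), (p,ν), (p,ξ), (p,ρ)}
These 10 distinct sets form the basis B.
Close under arbitrary unions to get τ_{X×Y}; counting gives |τ_{X×Y}| = 16.


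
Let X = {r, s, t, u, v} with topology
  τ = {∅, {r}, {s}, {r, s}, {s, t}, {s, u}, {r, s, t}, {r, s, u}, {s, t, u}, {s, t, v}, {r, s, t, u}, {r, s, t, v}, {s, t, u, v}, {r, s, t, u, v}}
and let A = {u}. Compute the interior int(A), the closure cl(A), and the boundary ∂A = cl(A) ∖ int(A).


int(A) = ∅, cl(A) = {u}, ∂A = {u}.

Closed sets in (X, τ) are complements of opens:
  closed(X, τ) = {∅, {r}, {u}, {v}, {r, u}, {r, v}, {t, v}, {u, v}, {r, t, v}, {r, u, v}, {t, u, v}, {r, t, u, v}, {s, t, u, v}, {r, s, t, u, v}}.
int(A) = ⋃ {U ∈ τ : U ⊆ A}. Opens contained in A: ∅.
Taking the union of these: int(A) = ∅.
cl(A) = ⋂ {C closed : A ⊆ C}. Closed sets containing A: {u}, {r, u}, {u, v}, {r, u, v}, {t, u, v}, {r, t, u, v}, {s, t, u, v}, {r, s, t, u, v}.
Intersecting these: cl(A) = {u}.
∂A = cl(A) ∖ int(A) = {u} ∖ ∅ = {u}.


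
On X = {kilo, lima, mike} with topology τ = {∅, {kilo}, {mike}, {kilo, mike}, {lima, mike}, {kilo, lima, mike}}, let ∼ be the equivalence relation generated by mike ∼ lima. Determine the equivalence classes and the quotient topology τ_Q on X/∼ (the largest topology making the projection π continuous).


X/∼ = {[kilo], [lima=mike]}; |τ_Q| = 4.

Equivalence classes: [kilo], [lima=mike].
Quotient map π: X → X/∼ sends kilo ↦ [kilo], lima ↦ [lima=mike], mike ↦ [lima=mike].
For each subset V ⊆ X/∼, compute π^{-1}(V) ⊆ X and check whether π^{-1}(V) ∈ τ. V is open in τ_Q iff π^{-1}(V) ∈ τ.
  V = {}: π^{-1}(V) = ∅ ∈ τ ✓.
  V = {[kilo]}: π^{-1}(V) = {kilo} ∈ τ ✓.
  V = {[lima=mike]}: π^{-1}(V) = {lima, mike} ∈ τ ✓.
  V = {[kilo], [lima=mike]}: π^{-1}(V) = {kilo, lima, mike} ∈ τ ✓.
Open sets in the quotient: τ_Q = {{}, {[kilo]}, {[lima=mike]}, {[kilo], [lima=mike]}} (4 elements).


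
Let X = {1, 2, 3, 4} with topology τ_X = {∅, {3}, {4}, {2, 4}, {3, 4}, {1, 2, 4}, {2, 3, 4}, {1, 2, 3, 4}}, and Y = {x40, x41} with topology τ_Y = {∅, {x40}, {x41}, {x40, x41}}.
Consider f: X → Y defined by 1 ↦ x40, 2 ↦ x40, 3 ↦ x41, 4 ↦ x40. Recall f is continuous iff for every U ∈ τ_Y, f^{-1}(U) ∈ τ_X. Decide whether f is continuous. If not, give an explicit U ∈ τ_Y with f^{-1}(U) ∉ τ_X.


f IS continuous.

Compute f^{-1}(U) for each U ∈ τ_Y:
  U = ∅: f^{-1}(U) = ∅ ∈ τ_X ✓.
  U = {x40}: f^{-1}(U) = {1, 2, 4} ∈ τ_X ✓.
  U = {x41}: f^{-1}(U) = {3} ∈ τ_X ✓.
  U = {x40, x41}: f^{-1}(U) = {1, 2, 3, 4} ∈ τ_X ✓.
Every preimage lies in τ_X, so f IS continuous.


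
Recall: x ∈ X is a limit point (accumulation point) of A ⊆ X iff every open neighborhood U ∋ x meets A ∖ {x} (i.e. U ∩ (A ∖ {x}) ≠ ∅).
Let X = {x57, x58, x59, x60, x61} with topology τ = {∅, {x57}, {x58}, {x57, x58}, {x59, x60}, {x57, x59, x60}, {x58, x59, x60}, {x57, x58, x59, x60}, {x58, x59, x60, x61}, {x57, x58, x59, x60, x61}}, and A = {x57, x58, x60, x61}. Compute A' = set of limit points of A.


A' = {x59, x61}

For each x ∈ X, list the open sets U ∈ τ with x ∈ U, then check whether U ∩ (A ∖ {x}) ≠ ∅ for every such U.
  x = x57: open {x57} ∋ x has {x57} ∩ (A ∖ {x57}) = ∅, so x is NOT a limit point.
  x = x58: open {x58} ∋ x has {x58} ∩ (A ∖ {x58}) = ∅, so x is NOT a limit point.
  x = x59: opens ∋ x are {x59, x60}, {x57, x59, x60}, {x58, x59, x60}, {x57, x58, x59, x60}, {x58, x59, x60, x61}, {x57, x58, x59, x60, x61}; each meets A ∖ {x59}, so x IS a limit point.
  x = x60: open {x59, x60} ∋ x has {x59, x60} ∩ (A ∖ {x60}) = ∅, so x is NOT a limit point.
  x = x61: opens ∋ x are {x58, x59, x60, x61}, {x57, x58, x59, x60, x61}; each meets A ∖ {x61}, so x IS a limit point.
Collecting: A' = {x59, x61}.


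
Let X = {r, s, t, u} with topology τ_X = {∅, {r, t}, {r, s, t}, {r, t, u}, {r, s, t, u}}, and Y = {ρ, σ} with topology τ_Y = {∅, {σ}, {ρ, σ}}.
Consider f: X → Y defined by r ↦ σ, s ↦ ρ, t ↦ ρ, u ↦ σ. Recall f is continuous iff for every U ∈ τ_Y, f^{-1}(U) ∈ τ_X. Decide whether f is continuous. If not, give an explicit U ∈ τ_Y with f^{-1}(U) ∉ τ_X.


f is NOT continuous.

Compute f^{-1}(U) for each U ∈ τ_Y:
  U = ∅: f^{-1}(U) = ∅ ∈ τ_X ✓.
  U = {σ}: f^{-1}(U) = {r, u} ∉ τ_X ✗.
  U = {ρ, σ}: f^{-1}(U) = {r, s, t, u} ∈ τ_X ✓.
Found U = {σ} with f^{-1}(U) = {r, u} not in τ_X. Therefore f is NOT continuous.


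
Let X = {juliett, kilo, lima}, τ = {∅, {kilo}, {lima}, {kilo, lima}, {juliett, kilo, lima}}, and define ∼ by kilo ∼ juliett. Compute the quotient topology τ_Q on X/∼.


X/∼ = {[juliett=kilo], [lima]}; |τ_Q| = 3.

Equivalence classes: [juliett=kilo], [lima].
Quotient map π: X → X/∼ sends juliett ↦ [juliett=kilo], kilo ↦ [juliett=kilo], lima ↦ [lima].
For each subset V ⊆ X/∼, compute π^{-1}(V) ⊆ X and check whether π^{-1}(V) ∈ τ. V is open in τ_Q iff π^{-1}(V) ∈ τ.
  V = {}: π^{-1}(V) = ∅ ∈ τ ✓.
  V = {[juliett=kilo]}: π^{-1}(V) = {juliett, kilo} ∉ τ ✗.
  V = {[lima]}: π^{-1}(V) = {lima} ∈ τ ✓.
  V = {[juliett=kilo], [lima]}: π^{-1}(V) = {juliett, kilo, lima} ∈ τ ✓.
Open sets in the quotient: τ_Q = {{}, {[lima]}, {[juliett=kilo], [lima]}} (3 elements).


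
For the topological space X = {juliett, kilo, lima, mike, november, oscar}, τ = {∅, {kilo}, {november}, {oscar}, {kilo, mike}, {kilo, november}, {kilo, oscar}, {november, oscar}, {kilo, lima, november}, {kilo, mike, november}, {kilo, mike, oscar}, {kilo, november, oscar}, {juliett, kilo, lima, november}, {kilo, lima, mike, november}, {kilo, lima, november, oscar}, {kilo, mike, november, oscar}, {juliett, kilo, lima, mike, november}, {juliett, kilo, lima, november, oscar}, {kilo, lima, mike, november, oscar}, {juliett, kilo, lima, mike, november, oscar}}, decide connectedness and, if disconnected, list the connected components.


(X, τ) is disconnected; components = [{oscar}, {juliett, kilo, lima, mike, november}].

Find clopen sets (U ∈ τ with X ∖ U ∈ τ):
  U = ∅, X ∖ U = {juliett, kilo, lima, mike, november, oscar} — both open, so U is clopen.
  U = {oscar}, X ∖ U = {juliett, kilo, lima, mike, november} — both open, so U is clopen.
  U = {juliett, kilo, lima, mike, november}, X ∖ U = {oscar} — both open, so U is clopen.
  U = {juliett, kilo, lima, mike, november, oscar}, X ∖ U = ∅ — both open, so U is clopen.
Nontrivial clopen(s) exist: e.g. {juliett, kilo, lima, mike, november}. So (X, τ) is disconnected.
Compute connected components by grouping points that agree on all clopens:
  component: {oscar}
  component: {juliett, kilo, lima, mike, november}
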